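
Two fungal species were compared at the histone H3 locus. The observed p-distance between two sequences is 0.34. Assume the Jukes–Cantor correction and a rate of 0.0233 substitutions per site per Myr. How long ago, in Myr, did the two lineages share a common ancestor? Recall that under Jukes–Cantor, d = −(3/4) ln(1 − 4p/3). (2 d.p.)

d = −(3/4) ln(1 − 4p/3) = −0.75 ln(1 − 0.453333) = −0.75 ln(0.546667)
  = −0.75 × (-0.603915) = 0.452936 substitutions/site.
Under a molecular clock d = 2μt, so t = d/(2μ) = 0.452936 / (2 × 0.0233) = 9.72 Myr.

9.72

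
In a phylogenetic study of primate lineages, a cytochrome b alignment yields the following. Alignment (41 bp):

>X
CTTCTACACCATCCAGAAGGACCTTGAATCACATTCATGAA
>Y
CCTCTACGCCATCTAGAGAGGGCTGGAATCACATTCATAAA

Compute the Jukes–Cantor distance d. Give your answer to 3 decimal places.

The sequences differ at 9 of 41 sites (2, 8, 14, 18, 19, 21, 22, 25, 39), so p = 9/41 ≈ 0.219512.
d = −(3/4) ln(1 − 4p/3) = −0.75 ln(1 − 0.292683) = −0.75 ln(0.707317)
  = −0.75 × (-0.346276) = 0.259707 substitutions/site.

0.260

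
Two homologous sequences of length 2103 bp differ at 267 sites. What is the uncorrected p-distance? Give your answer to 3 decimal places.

p = 267/2103 = 0.126961… ≈ 0.127 (to 3 d.p.).

0.127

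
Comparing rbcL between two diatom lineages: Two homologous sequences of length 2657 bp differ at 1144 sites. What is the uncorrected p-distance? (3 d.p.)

0.431

p = 1144/2657 = 0.430560… ≈ 0.431 (to 3 d.p.).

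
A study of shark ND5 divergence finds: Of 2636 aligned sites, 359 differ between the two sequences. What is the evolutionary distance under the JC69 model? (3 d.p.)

p = 359/2636 ≈ 0.136191.
d = −(3/4) ln(1 − 4p/3) = −0.75 ln(1 − 0.181588) = −0.75 ln(0.818412)
  = −0.75 × (-0.200389) = 0.150292 substitutions/site.

0.150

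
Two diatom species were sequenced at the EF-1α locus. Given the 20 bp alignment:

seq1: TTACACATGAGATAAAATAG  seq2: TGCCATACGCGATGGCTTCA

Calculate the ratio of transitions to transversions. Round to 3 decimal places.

0.833

Transitions are A↔G and C↔T; transversions are all other mismatches.
Transitions: 5. Transversions: 6.
R = 5/6 = 0.833333… ≈ 0.833 (to 3 d.p.).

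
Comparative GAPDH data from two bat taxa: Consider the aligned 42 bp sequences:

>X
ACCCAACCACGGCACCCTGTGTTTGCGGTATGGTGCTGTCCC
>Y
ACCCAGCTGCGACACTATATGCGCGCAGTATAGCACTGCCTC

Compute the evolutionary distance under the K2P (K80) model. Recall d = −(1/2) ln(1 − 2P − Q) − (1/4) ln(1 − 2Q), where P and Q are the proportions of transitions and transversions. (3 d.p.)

Of 42 sites, 14 differences are transitions and 2 are transversions, so P = 14/42 ≈ 0.333333 and Q = 2/42 ≈ 0.047619.
Under the Kimura two-parameter model, d = −½ ln(1 − 2P − Q) − ¼ ln(1 − 2Q).
1 − 2P − Q = 0.285715, giving −½ ln(0.285715) = 0.626380.
1 − 2Q = 0.904762, giving −¼ ln(0.904762) = 0.025021.
d = 0.626380 + 0.025021 = 0.651401.

0.651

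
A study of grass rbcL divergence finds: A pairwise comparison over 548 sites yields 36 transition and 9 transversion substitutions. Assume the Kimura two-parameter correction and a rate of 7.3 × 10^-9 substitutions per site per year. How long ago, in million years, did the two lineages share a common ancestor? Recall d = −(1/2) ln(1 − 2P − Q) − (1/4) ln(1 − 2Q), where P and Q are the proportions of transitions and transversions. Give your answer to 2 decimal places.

6.05

P = 36/548 ≈ 0.065693 and Q = 9/548 ≈ 0.016423.
Under the Kimura two-parameter model, d = −½ ln(1 − 2P − Q) − ¼ ln(1 − 2Q).
1 − 2P − Q = 0.852191, giving −½ ln(0.852191) = 0.079972.
1 − 2Q = 0.967154, giving −¼ ln(0.967154) = 0.008349.
d = 0.079972 + 0.008349 = 0.088321.
Under a molecular clock d = 2μt, so t = d/(2μ) = 0.088321 / (2 × 7.3 × 10^-9) = 6.05 million years.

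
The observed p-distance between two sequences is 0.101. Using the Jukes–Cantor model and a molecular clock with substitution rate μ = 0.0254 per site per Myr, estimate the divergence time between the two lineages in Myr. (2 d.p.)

d = −(3/4) ln(1 − 4p/3) = −0.75 ln(1 − 0.134667) = −0.75 ln(0.865333)
  = −0.75 × (-0.144641) = 0.108481 substitutions/site.
Under a molecular clock d = 2μt, so t = d/(2μ) = 0.108481 / (2 × 0.0254) = 2.14 Myr.

2.14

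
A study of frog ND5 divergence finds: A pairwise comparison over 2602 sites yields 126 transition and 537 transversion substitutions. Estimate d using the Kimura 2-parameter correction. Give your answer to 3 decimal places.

P = 126/2602 ≈ 0.048424 and Q = 537/2602 ≈ 0.20638.
Under the Kimura two-parameter model, d = −½ ln(1 − 2P − Q) − ¼ ln(1 − 2Q).
1 − 2P − Q = 0.696772, giving −½ ln(0.696772) = 0.180649.
1 − 2Q = 0.58724, giving −¼ ln(0.58724) = 0.133080.
d = 0.180649 + 0.133080 = 0.313729.

0.314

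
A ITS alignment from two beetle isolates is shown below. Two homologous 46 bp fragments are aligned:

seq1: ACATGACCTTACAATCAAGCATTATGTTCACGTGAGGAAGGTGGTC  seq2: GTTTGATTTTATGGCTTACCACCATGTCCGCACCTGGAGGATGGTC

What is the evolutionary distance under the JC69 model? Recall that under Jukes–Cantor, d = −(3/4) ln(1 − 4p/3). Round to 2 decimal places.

0.76

The sequences differ at 22 of 46 sites, so p = 22/46 ≈ 0.478261.
d = −(3/4) ln(1 − 4p/3) = −0.75 ln(1 − 0.637681) = −0.75 ln(0.362319)
  = −0.75 × (-1.015230) = 0.761423 substitutions/site.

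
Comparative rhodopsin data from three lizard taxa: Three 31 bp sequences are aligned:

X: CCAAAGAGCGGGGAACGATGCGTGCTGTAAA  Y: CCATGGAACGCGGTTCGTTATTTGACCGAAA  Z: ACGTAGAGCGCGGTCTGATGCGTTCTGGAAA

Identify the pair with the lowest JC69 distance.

X–Y: 14/31 differ, p = 0.452, d = 0.691.
X–Z: 9/31 differ, p = 0.290, d = 0.367.
Y–Z: 14/31 differ, p = 0.452, d = 0.691.
The smallest distance is between X and Z.

X and Z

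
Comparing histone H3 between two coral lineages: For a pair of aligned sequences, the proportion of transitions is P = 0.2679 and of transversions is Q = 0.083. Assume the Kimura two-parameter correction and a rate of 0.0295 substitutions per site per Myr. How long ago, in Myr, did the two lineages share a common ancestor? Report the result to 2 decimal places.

8.94

Under the Kimura two-parameter model, d = −½ ln(1 − 2P − Q) − ¼ ln(1 − 2Q).
1 − 2P − Q = 0.3812, giving −½ ln(0.3812) = 0.482216.
1 − 2Q = 0.834, giving −¼ ln(0.834) = 0.045380.
d = 0.482216 + 0.045380 = 0.527596.
Under a molecular clock d = 2μt, so t = d/(2μ) = 0.527596 / (2 × 0.0295) = 8.94 Myr.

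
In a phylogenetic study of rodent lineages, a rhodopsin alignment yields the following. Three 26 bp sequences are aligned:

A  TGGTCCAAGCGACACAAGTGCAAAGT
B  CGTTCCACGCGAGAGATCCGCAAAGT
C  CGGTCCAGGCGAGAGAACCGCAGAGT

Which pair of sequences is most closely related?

B and C

A–B: 8/26 differ, p = 0.308, d = 0.396.
A–C: 7/26 differ, p = 0.269, d = 0.334.
B–C: 4/26 differ, p = 0.154, d = 0.172.
The smallest distance is between B and C.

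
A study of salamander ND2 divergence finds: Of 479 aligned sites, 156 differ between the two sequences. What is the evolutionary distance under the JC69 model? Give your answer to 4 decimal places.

p = 156/479 ≈ 0.325678.
d = −(3/4) ln(1 − 4p/3) = −0.75 ln(1 − 0.434237) = −0.75 ln(0.565763)
  = −0.75 × (-0.569580) = 0.427185 substitutions/site.

0.4272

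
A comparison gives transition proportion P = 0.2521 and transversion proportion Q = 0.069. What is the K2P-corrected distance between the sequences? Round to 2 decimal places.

0.46

Under the Kimura two-parameter model, d = −½ ln(1 − 2P − Q) − ¼ ln(1 − 2Q).
1 − 2P − Q = 0.4268, giving −½ ln(0.4268) = 0.425720.
1 − 2Q = 0.862, giving −¼ ln(0.862) = 0.037125.
d = 0.425720 + 0.037125 = 0.462845.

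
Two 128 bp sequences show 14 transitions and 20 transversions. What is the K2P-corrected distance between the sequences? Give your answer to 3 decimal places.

0.329

P = 14/128 = 0.109375 and Q = 20/128 = 0.15625.
Under the Kimura two-parameter model, d = −½ ln(1 − 2P − Q) − ¼ ln(1 − 2Q).
1 − 2P − Q = 0.625, giving −½ ln(0.625) = 0.235002.
1 − 2Q = 0.6875, giving −¼ ln(0.6875) = 0.093673.
d = 0.235002 + 0.093673 = 0.328675.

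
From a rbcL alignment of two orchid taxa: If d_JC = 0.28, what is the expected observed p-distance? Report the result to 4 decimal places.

p = (3/4)(1 − e^(−4d/3)) = 0.75 × (1 − e^(-0.373333)) = 0.75 × (1 − 0.688436) = 0.233673.

0.2337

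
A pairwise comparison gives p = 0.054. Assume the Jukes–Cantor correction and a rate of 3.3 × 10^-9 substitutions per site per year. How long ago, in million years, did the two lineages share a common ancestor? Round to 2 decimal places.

d = −(3/4) ln(1 − 4p/3) = −0.75 ln(1 − 0.072) = −0.75 ln(0.928)
  = −0.75 × (-0.074724) = 0.056043 substitutions/site.
Under a molecular clock d = 2μt, so t = d/(2μ) = 0.056043 / (2 × 3.3 × 10^-9) = 8.49 million years.

8.49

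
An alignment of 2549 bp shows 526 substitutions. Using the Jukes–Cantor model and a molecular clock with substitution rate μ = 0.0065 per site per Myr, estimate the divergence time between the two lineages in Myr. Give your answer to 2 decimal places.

18.56

p = 526/2549 ≈ 0.206355.
d = −(3/4) ln(1 − 4p/3) = −0.75 ln(1 − 0.27514) = −0.75 ln(0.72486)
  = −0.75 × (-0.321777) = 0.241333 substitutions/site.
Under a molecular clock d = 2μt, so t = d/(2μ) = 0.241333 / (2 × 0.0065) = 18.56 Myr.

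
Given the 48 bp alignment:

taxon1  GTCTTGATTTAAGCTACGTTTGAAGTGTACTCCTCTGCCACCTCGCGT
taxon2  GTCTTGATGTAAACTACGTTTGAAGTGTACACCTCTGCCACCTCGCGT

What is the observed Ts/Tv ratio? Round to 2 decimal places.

Transitions are A↔G and C↔T; transversions are all other mismatches.
Transitions: 1. Transversions: 2.
R = 1/2 = 0.50.

0.50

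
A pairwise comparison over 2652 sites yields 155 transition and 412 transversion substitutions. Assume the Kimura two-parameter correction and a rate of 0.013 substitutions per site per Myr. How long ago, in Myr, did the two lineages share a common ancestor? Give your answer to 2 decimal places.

P = 155/2652 ≈ 0.058446 and Q = 412/2652 ≈ 0.155354.
Under the Kimura two-parameter model, d = −½ ln(1 − 2P − Q) − ¼ ln(1 − 2Q).
1 − 2P − Q = 0.727754, giving −½ ln(0.727754) = 0.158896.
1 − 2Q = 0.689292, giving −¼ ln(0.689292) = 0.093023.
d = 0.158896 + 0.093023 = 0.251919.
Under a molecular clock d = 2μt, so t = d/(2μ) = 0.251919 / (2 × 0.013) = 9.69 Myr.

9.69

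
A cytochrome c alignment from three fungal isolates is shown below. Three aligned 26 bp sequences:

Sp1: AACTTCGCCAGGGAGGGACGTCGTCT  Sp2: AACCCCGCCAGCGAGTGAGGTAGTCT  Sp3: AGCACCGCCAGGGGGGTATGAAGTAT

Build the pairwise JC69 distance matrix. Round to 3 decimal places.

d(Sp1,Sp2) = 0.276, d(Sp1,Sp3) = 0.464, d(Sp2,Sp3) = 0.464

Sp1–Sp2: 6/26 sites differ → p ≈ 0.230769, d = −0.75 ln(1 − 0.307692) = 0.275793 ≈ 0.276.
Sp1–Sp3: 9/26 sites differ → p ≈ 0.346154, d = −0.75 ln(1 − 0.461539) = 0.464280 ≈ 0.464.
Sp2–Sp3: 9/26 sites differ → p ≈ 0.346154, d = −0.75 ln(1 − 0.461539) = 0.464280 ≈ 0.464.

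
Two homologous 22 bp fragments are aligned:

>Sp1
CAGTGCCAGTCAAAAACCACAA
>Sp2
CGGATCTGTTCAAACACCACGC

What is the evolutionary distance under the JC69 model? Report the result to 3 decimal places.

0.591

The sequences differ at 9 of 22 sites (2, 4, 5, 7, 8, 9, 15, 21, 22), so p = 9/22 ≈ 0.409091.
d = −(3/4) ln(1 − 4p/3) = −0.75 ln(1 − 0.545455) = −0.75 ln(0.454545)
  = −0.75 × (-0.788458) = 0.591344 substitutions/site.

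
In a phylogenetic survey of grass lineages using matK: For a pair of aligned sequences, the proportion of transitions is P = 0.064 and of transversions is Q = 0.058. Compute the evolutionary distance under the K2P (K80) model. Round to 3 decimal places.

Under the Kimura two-parameter model, d = −½ ln(1 − 2P − Q) − ¼ ln(1 − 2Q).
1 − 2P − Q = 0.814, giving −½ ln(0.814) = 0.102897.
1 − 2Q = 0.884, giving −¼ ln(0.884) = 0.030825.
d = 0.102897 + 0.030825 = 0.133722.

0.134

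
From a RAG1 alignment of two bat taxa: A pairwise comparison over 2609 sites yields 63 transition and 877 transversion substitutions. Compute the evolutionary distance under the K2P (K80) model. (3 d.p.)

0.522

P = 63/2609 ≈ 0.024147 and Q = 877/2609 ≈ 0.336144.
Under the Kimura two-parameter model, d = −½ ln(1 − 2P − Q) − ¼ ln(1 − 2Q).
1 − 2P − Q = 0.615562, giving −½ ln(0.615562) = 0.242610.
1 − 2Q = 0.327712, giving −¼ ln(0.327712) = 0.278905.
d = 0.242610 + 0.278905 = 0.521515.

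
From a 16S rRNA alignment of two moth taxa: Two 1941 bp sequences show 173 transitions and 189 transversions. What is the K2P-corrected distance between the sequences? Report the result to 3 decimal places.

0.215

P = 173/1941 ≈ 0.089129 and Q = 189/1941 ≈ 0.097372.
Under the Kimura two-parameter model, d = −½ ln(1 − 2P − Q) − ¼ ln(1 − 2Q).
1 − 2P − Q = 0.72437, giving −½ ln(0.72437) = 0.161226.
1 − 2Q = 0.805256, giving −¼ ln(0.805256) = 0.054149.
d = 0.161226 + 0.054149 = 0.215375.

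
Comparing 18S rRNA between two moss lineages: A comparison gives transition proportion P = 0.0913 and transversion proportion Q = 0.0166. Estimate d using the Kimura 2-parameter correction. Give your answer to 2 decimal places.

Under the Kimura two-parameter model, d = −½ ln(1 − 2P − Q) − ¼ ln(1 − 2Q).
1 − 2P − Q = 0.8008, giving −½ ln(0.8008) = 0.111072.
1 − 2Q = 0.9668, giving −¼ ln(0.9668) = 0.008441.
d = 0.111072 + 0.008441 = 0.119513.

0.12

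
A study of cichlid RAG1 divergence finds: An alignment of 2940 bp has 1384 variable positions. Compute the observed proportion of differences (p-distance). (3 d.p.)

p = 1384/2940 = 0.470748… ≈ 0.471 (to 3 d.p.).

0.471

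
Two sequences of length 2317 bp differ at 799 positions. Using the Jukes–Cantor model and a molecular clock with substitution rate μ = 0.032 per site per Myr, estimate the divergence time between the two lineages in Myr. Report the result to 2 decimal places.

7.22

p = 799/2317 ≈ 0.344842.
d = −(3/4) ln(1 − 4p/3) = −0.75 ln(1 − 0.459789) = −0.75 ln(0.540211)
  = −0.75 × (-0.615795) = 0.461846 substitutions/site.
Under a molecular clock d = 2μt, so t = d/(2μ) = 0.461846 / (2 × 0.032) = 7.22 Myr.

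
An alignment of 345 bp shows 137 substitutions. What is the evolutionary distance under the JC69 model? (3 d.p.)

0.565

p = 137/345 ≈ 0.397101.
d = −(3/4) ln(1 − 4p/3) = −0.75 ln(1 − 0.529468) = −0.75 ln(0.470532)
  = −0.75 × (-0.753891) = 0.565418 substitutions/site.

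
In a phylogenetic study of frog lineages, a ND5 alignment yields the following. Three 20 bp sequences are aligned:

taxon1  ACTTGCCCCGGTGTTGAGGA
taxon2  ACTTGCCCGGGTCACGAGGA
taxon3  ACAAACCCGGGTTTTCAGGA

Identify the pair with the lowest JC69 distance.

taxon1–taxon2: 4/20 differ, p = 0.200, d = 0.233.
taxon1–taxon3: 6/20 differ, p = 0.300, d = 0.383.
taxon2–taxon3: 7/20 differ, p = 0.350, d = 0.471.
The smallest distance is between taxon1 and taxon2.

taxon1 and taxon2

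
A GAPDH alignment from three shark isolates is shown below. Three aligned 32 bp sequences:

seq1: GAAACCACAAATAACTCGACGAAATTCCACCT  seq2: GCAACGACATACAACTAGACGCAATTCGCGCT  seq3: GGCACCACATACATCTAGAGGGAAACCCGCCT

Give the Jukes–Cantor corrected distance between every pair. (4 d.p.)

seq1–seq2: 9/32 sites differ → p = 0.28125, d = −0.75 ln(1 − 0.375) = 0.352503 ≈ 0.3525.
seq1–seq3: 11/32 sites differ → p = 0.34375, d = −0.75 ln(1 − 0.458333) = 0.459828 ≈ 0.4598.
seq2–seq3: 11/32 sites differ → p = 0.34375, d = −0.75 ln(1 − 0.458333) = 0.459828 ≈ 0.4598.

d(seq1,seq2) = 0.3525, d(seq1,seq3) = 0.4598, d(seq2,seq3) = 0.4598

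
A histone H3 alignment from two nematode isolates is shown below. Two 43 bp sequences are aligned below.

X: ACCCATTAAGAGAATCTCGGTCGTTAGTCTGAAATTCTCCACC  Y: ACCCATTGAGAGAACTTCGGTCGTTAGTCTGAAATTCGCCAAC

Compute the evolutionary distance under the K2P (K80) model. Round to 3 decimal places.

Of 43 sites, 3 differences are transitions and 2 are transversions, so P = 3/43 ≈ 0.069767 and Q = 2/43 ≈ 0.046512.
Under the Kimura two-parameter model, d = −½ ln(1 − 2P − Q) − ¼ ln(1 − 2Q).
1 − 2P − Q = 0.813954, giving −½ ln(0.813954) = 0.102926.
1 − 2Q = 0.906976, giving −¼ ln(0.906976) = 0.024410.
d = 0.102926 + 0.024410 = 0.127336.

0.127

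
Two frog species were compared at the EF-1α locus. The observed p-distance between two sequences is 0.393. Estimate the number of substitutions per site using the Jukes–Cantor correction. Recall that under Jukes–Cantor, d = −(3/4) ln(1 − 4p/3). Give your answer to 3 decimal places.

0.557

d = −(3/4) ln(1 − 4p/3) = −0.75 ln(1 − 0.524) = −0.75 ln(0.476)
  = −0.75 × (-0.742337) = 0.556753 substitutions/site.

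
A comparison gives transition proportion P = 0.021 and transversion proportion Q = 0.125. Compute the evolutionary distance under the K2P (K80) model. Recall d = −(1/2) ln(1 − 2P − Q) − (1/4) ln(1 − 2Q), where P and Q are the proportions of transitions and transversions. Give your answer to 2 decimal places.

0.16

Under the Kimura two-parameter model, d = −½ ln(1 − 2P − Q) − ¼ ln(1 − 2Q).
1 − 2P − Q = 0.833, giving −½ ln(0.833) = 0.091361.
1 − 2Q = 0.75, giving −¼ ln(0.75) = 0.071921.
d = 0.091361 + 0.071921 = 0.163282.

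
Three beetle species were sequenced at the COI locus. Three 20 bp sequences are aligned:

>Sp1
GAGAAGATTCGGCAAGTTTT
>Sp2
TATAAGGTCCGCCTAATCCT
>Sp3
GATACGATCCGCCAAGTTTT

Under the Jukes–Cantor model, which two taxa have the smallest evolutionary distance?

Sp1–Sp2: 9/20 differ, p = 0.450, d = 0.687.
Sp1–Sp3: 4/20 differ, p = 0.200, d = 0.233.
Sp2–Sp3: 7/20 differ, p = 0.350, d = 0.471.
The smallest distance is between Sp1 and Sp3.

Sp1 and Sp3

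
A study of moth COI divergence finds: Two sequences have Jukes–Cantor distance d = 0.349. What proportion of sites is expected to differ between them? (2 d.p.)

p = (3/4)(1 − e^(−4d/3)) = 0.75 × (1 − e^(-0.465333)) = 0.75 × (1 − 0.627926) = 0.279056.

0.28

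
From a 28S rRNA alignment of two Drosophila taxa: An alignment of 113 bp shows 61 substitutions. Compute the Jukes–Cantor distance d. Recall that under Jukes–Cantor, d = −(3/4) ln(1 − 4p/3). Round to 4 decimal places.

0.9541

p = 61/113 ≈ 0.539823.
d = −(3/4) ln(1 − 4p/3) = −0.75 ln(1 − 0.719764) = −0.75 ln(0.280236)
  = −0.75 × (-1.272123) = 0.954092 substitutions/site.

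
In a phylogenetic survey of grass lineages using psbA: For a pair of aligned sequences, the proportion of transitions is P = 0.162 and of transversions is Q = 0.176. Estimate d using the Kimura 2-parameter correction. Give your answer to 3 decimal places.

0.455

Under the Kimura two-parameter model, d = −½ ln(1 − 2P − Q) − ¼ ln(1 − 2Q).
1 − 2P − Q = 0.5, giving −½ ln(0.5) = 0.346574.
1 − 2Q = 0.648, giving −¼ ln(0.648) = 0.108466.
d = 0.346574 + 0.108466 = 0.455040.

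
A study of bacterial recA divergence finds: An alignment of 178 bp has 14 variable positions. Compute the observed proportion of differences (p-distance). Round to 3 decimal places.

0.079

p = 14/178 = 0.078651… ≈ 0.079 (to 3 d.p.).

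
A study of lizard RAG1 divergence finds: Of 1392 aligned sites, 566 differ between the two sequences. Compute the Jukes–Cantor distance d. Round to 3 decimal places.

p = 566/1392 ≈ 0.406609.
d = −(3/4) ln(1 − 4p/3) = −0.75 ln(1 − 0.542145) = −0.75 ln(0.457855)
  = −0.75 × (-0.781203) = 0.585902 substitutions/site.

0.586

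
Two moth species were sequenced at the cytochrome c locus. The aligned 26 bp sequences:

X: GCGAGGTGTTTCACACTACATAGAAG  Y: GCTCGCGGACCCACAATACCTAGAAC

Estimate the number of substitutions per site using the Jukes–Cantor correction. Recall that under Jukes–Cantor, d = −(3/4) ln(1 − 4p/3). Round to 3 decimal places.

0.539

The sequences differ at 10 of 26 sites (3, 4, 6, 7, 9, 10, 11, 16, 20, 26), so p = 10/26 ≈ 0.384615.
d = −(3/4) ln(1 − 4p/3) = −0.75 ln(1 − 0.51282) = −0.75 ln(0.48718)
  = −0.75 × (-0.719122) = 0.539342 substitutions/site.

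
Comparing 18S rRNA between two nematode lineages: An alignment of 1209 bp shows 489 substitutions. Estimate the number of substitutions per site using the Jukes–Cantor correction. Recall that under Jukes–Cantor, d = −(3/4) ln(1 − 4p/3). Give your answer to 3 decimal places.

0.581

p = 489/1209 ≈ 0.404467.
d = −(3/4) ln(1 − 4p/3) = −0.75 ln(1 − 0.539289) = −0.75 ln(0.460711)
  = −0.75 × (-0.774984) = 0.581238 substitutions/site.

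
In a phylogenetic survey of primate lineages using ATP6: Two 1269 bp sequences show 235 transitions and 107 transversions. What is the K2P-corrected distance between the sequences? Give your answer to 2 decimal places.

0.35

P = 235/1269 ≈ 0.185185 and Q = 107/1269 ≈ 0.084318.
Under the Kimura two-parameter model, d = −½ ln(1 − 2P − Q) − ¼ ln(1 − 2Q).
1 − 2P − Q = 0.545312, giving −½ ln(0.545312) = 0.303199.
1 − 2Q = 0.831364, giving −¼ ln(0.831364) = 0.046172.
d = 0.303199 + 0.046172 = 0.349371.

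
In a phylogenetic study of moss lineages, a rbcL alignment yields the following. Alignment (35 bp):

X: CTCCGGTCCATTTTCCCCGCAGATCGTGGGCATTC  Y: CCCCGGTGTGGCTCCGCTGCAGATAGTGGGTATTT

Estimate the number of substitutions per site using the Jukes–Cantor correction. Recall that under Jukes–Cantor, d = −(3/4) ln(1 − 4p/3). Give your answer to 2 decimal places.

The sequences differ at 12 of 35 sites, so p = 12/35 ≈ 0.342857.
d = −(3/4) ln(1 − 4p/3) = −0.75 ln(1 − 0.457143) = −0.75 ln(0.542857)
  = −0.75 × (-0.610909) = 0.458182 substitutions/site.

0.46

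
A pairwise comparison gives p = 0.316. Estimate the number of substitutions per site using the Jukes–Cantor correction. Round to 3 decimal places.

d = −(3/4) ln(1 − 4p/3) = −0.75 ln(1 − 0.421333) = −0.75 ln(0.578667)
  = −0.75 × (-0.547028) = 0.410271 substitutions/site.

0.410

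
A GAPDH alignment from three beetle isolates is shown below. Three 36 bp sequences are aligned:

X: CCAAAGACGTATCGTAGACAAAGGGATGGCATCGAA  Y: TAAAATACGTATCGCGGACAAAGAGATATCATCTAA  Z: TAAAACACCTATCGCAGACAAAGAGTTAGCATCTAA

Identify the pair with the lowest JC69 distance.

Y and Z

X–Y: 9/36 differ, p = 0.250, d = 0.304.
X–Z: 9/36 differ, p = 0.250, d = 0.304.
Y–Z: 5/36 differ, p = 0.139, d = 0.154.
The smallest distance is between Y and Z.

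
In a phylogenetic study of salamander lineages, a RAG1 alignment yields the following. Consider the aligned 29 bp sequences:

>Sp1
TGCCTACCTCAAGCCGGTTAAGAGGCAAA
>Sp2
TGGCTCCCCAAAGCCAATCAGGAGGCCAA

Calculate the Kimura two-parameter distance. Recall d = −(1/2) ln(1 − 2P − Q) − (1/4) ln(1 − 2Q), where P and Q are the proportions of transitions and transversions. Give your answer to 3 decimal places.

Of 29 sites, 5 differences are transitions and 4 are transversions, so P = 5/29 ≈ 0.172414 and Q = 4/29 ≈ 0.137931.
Under the Kimura two-parameter model, d = −½ ln(1 − 2P − Q) − ¼ ln(1 − 2Q).
1 − 2P − Q = 0.517241, giving −½ ln(0.517241) = 0.329623.
1 − 2Q = 0.724138, giving −¼ ln(0.724138) = 0.080693.
d = 0.329623 + 0.080693 = 0.410316.

0.410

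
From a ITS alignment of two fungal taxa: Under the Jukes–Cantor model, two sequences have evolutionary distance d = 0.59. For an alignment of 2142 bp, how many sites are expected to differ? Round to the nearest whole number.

875

Invert JC69: p = (3/4)(1 − e^(−4d/3)) = 0.75 × (1 − e^(-0.786667)) = 0.75 × (1 − 0.455360) = 0.408480.
Expected differing sites = pL ≈ 0.408480 × 2142 = 874.96416 ≈ 875.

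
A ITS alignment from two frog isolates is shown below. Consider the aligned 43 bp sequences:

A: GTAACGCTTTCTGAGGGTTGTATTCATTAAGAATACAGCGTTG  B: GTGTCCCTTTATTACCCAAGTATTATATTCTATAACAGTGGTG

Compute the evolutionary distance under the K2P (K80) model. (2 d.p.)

0.81

Of 43 sites, 2 differences are transitions and 18 are transversions, so P = 2/43 ≈ 0.046512 and Q = 18/43 ≈ 0.418605.
Under the Kimura two-parameter model, d = −½ ln(1 − 2P − Q) − ¼ ln(1 − 2Q).
1 − 2P − Q = 0.488371, giving −½ ln(0.488371) = 0.358340.
1 − 2Q = 0.16279, giving −¼ ln(0.16279) = 0.453824.
d = 0.358340 + 0.453824 = 0.812164.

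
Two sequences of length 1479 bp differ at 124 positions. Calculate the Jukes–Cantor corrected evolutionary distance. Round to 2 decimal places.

0.09

p = 124/1479 ≈ 0.08384.
d = −(3/4) ln(1 − 4p/3) = −0.75 ln(1 − 0.111787) = −0.75 ln(0.888213)
  = −0.75 × (-0.118544) = 0.088908 substitutions/site.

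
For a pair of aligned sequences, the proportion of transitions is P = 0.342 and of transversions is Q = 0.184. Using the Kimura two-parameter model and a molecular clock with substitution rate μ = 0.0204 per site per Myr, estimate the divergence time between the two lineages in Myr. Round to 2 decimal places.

Under the Kimura two-parameter model, d = −½ ln(1 − 2P − Q) − ¼ ln(1 − 2Q).
1 − 2P − Q = 0.132, giving −½ ln(0.132) = 1.012477.
1 − 2Q = 0.632, giving −¼ ln(0.632) = 0.114716.
d = 1.012477 + 0.114716 = 1.127193.
Under a molecular clock d = 2μt, so t = d/(2μ) = 1.127193 / (2 × 0.0204) = 27.63 Myr.

27.63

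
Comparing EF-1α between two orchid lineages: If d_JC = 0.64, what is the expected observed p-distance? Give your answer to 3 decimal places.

0.431

p = (3/4)(1 − e^(−4d/3)) = 0.75 × (1 − e^(-0.853333)) = 0.75 × (1 − 0.425993) = 0.430505.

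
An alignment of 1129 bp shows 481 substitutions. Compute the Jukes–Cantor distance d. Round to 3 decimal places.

0.630

p = 481/1129 ≈ 0.426041.
d = −(3/4) ln(1 − 4p/3) = −0.75 ln(1 − 0.568055) = −0.75 ln(0.431945)
  = −0.75 × (-0.839457) = 0.629593 substitutions/site.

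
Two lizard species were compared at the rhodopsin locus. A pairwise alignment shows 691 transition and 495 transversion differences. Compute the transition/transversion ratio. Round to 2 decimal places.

1.40

R = 691/495 = 1.395959… ≈ 1.40 (to 2 d.p.).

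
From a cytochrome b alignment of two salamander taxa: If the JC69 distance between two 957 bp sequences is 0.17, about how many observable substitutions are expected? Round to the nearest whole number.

146

Invert JC69: p = (3/4)(1 − e^(−4d/3)) = 0.75 × (1 − e^(-0.226667)) = 0.75 × (1 − 0.797186) = 0.152111.
Expected differing sites = pL ≈ 0.152111 × 957 = 145.570227 ≈ 146.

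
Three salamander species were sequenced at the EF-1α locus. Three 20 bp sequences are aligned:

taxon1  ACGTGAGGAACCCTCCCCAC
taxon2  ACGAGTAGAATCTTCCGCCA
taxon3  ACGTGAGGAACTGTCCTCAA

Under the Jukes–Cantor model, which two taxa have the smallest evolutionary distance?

taxon1 and taxon3

taxon1–taxon2: 8/20 differ, p = 0.400, d = 0.572.
taxon1–taxon3: 4/20 differ, p = 0.200, d = 0.233.
taxon2–taxon3: 8/20 differ, p = 0.400, d = 0.572.
The smallest distance is between taxon1 and taxon3.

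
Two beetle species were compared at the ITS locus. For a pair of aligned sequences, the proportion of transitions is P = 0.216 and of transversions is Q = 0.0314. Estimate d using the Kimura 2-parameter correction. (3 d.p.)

Under the Kimura two-parameter model, d = −½ ln(1 − 2P − Q) − ¼ ln(1 − 2Q).
1 − 2P − Q = 0.5366, giving −½ ln(0.5366) = 0.311251.
1 − 2Q = 0.9372, giving −¼ ln(0.9372) = 0.016215.
d = 0.311251 + 0.016215 = 0.327466.

0.327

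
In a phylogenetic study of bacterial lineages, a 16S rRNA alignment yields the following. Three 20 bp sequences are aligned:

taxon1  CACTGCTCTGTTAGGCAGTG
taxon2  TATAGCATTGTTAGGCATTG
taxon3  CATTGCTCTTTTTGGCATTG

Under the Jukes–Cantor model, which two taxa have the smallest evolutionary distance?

taxon1–taxon2: 6/20 differ, p = 0.300, d = 0.383.
taxon1–taxon3: 4/20 differ, p = 0.200, d = 0.233.
taxon2–taxon3: 6/20 differ, p = 0.300, d = 0.383.
The smallest distance is between taxon1 and taxon3.

taxon1 and taxon3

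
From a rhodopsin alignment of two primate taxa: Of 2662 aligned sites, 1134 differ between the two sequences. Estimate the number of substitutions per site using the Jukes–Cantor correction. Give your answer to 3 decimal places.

0.629

p = 1134/2662 ≈ 0.425995.
d = −(3/4) ln(1 − 4p/3) = −0.75 ln(1 − 0.567993) = −0.75 ln(0.432007)
  = −0.75 × (-0.839313) = 0.629485 substitutions/site.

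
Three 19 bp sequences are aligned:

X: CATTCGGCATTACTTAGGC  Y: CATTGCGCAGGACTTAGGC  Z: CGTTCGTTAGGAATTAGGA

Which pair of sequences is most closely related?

X and Y

X–Y: 4/19 differ, p = 0.211, d = 0.247.
X–Z: 7/19 differ, p = 0.368, d = 0.507.
Y–Z: 7/19 differ, p = 0.368, d = 0.507.
The smallest distance is between X and Y.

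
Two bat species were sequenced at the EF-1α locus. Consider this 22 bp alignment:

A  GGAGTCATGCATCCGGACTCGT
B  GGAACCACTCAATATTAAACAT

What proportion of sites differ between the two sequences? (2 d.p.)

The sequences differ at 12 of 22 positions.
p = 12/22 = 0.545454… ≈ 0.55 (to 2 d.p.).

0.55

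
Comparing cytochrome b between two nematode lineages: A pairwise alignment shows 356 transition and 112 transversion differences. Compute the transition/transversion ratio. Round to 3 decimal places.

R = 356/112 = 3.178571… ≈ 3.179 (to 3 d.p.).

3.179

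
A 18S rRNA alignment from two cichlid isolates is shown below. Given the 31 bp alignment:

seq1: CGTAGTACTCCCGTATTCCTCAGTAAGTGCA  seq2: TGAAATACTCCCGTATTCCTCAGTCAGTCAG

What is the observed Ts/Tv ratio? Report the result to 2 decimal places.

Transitions are A↔G and C↔T; transversions are all other mismatches.
Transitions: 3. Transversions: 4.
R = 3/4 = 0.75.

0.75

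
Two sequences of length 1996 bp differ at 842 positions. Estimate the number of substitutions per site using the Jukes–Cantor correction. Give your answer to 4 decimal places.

p = 842/1996 ≈ 0.421844.
d = −(3/4) ln(1 − 4p/3) = −0.75 ln(1 − 0.562459) = −0.75 ln(0.437541)
  = −0.75 × (-0.826585) = 0.619939 substitutions/site.

0.6199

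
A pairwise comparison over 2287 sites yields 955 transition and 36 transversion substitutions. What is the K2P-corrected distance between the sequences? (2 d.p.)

0.96

P = 955/2287 ≈ 0.417578 and Q = 36/2287 ≈ 0.015741.
Under the Kimura two-parameter model, d = −½ ln(1 − 2P − Q) − ¼ ln(1 − 2Q).
1 − 2P − Q = 0.149103, giving −½ ln(0.149103) = 0.951559.
1 − 2Q = 0.968518, giving −¼ ln(0.968518) = 0.007997.
d = 0.951559 + 0.007997 = 0.959556.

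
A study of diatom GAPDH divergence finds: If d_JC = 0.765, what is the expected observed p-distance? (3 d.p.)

0.480

p = (3/4)(1 − e^(−4d/3)) = 0.75 × (1 − e^(-1.02)) = 0.75 × (1 − 0.360595) = 0.479554.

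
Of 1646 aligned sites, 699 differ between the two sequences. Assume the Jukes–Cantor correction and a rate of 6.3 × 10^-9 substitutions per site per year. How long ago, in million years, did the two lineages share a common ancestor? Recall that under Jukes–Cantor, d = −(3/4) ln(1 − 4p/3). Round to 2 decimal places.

49.72

p = 699/1646 ≈ 0.424666.
d = −(3/4) ln(1 − 4p/3) = −0.75 ln(1 − 0.566221) = −0.75 ln(0.433779)
  = −0.75 × (-0.835220) = 0.626415 substitutions/site.
Under a molecular clock d = 2μt, so t = d/(2μ) = 0.626415 / (2 × 6.3 × 10^-9) = 49.72 million years.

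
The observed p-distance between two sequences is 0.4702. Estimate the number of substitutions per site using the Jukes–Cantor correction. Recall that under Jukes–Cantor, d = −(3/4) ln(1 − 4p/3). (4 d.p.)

d = −(3/4) ln(1 − 4p/3) = −0.75 ln(1 − 0.626933) = −0.75 ln(0.373067)
  = −0.75 × (-0.985997) = 0.739498 substitutions/site.

0.7395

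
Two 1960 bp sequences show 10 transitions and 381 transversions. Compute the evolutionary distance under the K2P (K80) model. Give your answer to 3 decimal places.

0.238

P = 10/1960 ≈ 0.005102 and Q = 381/1960 ≈ 0.194388.
Under the Kimura two-parameter model, d = −½ ln(1 − 2P − Q) − ¼ ln(1 − 2Q).
1 − 2P − Q = 0.795408, giving −½ ln(0.795408) = 0.114450.
1 − 2Q = 0.611224, giving −¼ ln(0.611224) = 0.123073.
d = 0.114450 + 0.123073 = 0.237523.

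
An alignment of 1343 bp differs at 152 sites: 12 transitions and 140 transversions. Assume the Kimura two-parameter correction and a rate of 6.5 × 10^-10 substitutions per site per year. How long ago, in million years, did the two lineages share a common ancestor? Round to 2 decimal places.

95.06

P = 12/1343 ≈ 0.008935 and Q = 140/1343 ≈ 0.104244.
Under the Kimura two-parameter model, d = −½ ln(1 − 2P − Q) − ¼ ln(1 − 2Q).
1 − 2P − Q = 0.877886, giving −½ ln(0.877886) = 0.065119.
1 − 2Q = 0.791512, giving −¼ ln(0.791512) = 0.058453.
d = 0.065119 + 0.058453 = 0.123572.
Under a molecular clock d = 2μt, so t = d/(2μ) = 0.123572 / (2 × 6.5 × 10^-10) = 95.06 million years.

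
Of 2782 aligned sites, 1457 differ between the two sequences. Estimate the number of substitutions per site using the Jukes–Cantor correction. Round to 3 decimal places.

0.899

p = 1457/2782 ≈ 0.523724.
d = −(3/4) ln(1 − 4p/3) = −0.75 ln(1 − 0.698299) = −0.75 ln(0.301701)
  = −0.75 × (-1.198319) = 0.898739 substitutions/site.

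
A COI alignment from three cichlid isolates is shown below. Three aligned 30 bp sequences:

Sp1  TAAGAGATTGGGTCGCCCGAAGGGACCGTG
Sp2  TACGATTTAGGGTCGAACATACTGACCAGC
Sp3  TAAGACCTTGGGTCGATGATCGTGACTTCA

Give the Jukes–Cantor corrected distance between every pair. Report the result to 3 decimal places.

Sp1–Sp2: 13/30 sites differ → p ≈ 0.433333, d = −0.75 ln(1 − 0.577777) = 0.646666 ≈ 0.647.
Sp1–Sp3: 13/30 sites differ → p ≈ 0.433333, d = −0.75 ln(1 − 0.577777) = 0.646666 ≈ 0.647.
Sp2–Sp3: 12/30 sites differ → p = 0.4, d = −0.75 ln(1 − 0.533333) = 0.571605 ≈ 0.572.

d(Sp1,Sp2) = 0.647, d(Sp1,Sp3) = 0.647, d(Sp2,Sp3) = 0.572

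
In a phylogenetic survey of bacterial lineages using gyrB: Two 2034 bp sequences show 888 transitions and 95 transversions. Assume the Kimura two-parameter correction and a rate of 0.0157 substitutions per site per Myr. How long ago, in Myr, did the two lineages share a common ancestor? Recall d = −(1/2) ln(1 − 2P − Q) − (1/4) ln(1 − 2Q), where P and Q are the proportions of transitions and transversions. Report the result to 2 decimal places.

40.97

P = 888/2034 ≈ 0.436578 and Q = 95/2034 ≈ 0.046706.
Under the Kimura two-parameter model, d = −½ ln(1 − 2P − Q) − ¼ ln(1 − 2Q).
1 − 2P − Q = 0.080138, giving −½ ln(0.080138) = 1.262003.
1 − 2Q = 0.906588, giving −¼ ln(0.906588) = 0.024517.
d = 1.262003 + 0.024517 = 1.286520.
Under a molecular clock d = 2μt, so t = d/(2μ) = 1.286520 / (2 × 0.0157) = 40.97 Myr.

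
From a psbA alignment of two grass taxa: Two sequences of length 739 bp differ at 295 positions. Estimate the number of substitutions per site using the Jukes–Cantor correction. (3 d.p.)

0.570

p = 295/739 ≈ 0.399188.
d = −(3/4) ln(1 − 4p/3) = −0.75 ln(1 − 0.532251) = −0.75 ln(0.467749)
  = −0.75 × (-0.759823) = 0.569867 substitutions/site.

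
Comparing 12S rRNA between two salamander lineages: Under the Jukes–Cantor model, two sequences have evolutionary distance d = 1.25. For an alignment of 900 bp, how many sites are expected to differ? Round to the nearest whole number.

548

Invert JC69: p = (3/4)(1 − e^(−4d/3)) = 0.75 × (1 − e^(-1.666667)) = 0.75 × (1 − 0.188876) = 0.608343.
Expected differing sites = pL ≈ 0.608343 × 900 = 547.5087 ≈ 548.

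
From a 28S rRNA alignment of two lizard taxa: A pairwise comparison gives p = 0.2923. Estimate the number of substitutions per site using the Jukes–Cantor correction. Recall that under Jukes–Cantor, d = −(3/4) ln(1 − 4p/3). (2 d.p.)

d = −(3/4) ln(1 − 4p/3) = −0.75 ln(1 − 0.389733) = −0.75 ln(0.610267)
  = −0.75 × (-0.493859) = 0.370394 substitutions/site.

0.37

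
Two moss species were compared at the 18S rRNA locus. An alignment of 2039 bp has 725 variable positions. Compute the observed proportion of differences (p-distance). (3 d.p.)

p = 725/2039 = 0.355566… ≈ 0.356 (to 3 d.p.).

0.356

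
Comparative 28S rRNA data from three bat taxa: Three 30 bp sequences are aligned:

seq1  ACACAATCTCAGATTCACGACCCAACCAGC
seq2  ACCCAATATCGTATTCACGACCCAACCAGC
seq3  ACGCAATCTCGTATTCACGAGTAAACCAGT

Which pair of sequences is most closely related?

seq1 and seq2

seq1–seq2: 4/30 differ, p = 0.133, d = 0.147.
seq1–seq3: 7/30 differ, p = 0.233, d = 0.280.
seq2–seq3: 6/30 differ, p = 0.200, d = 0.233.
The smallest distance is between seq1 and seq2.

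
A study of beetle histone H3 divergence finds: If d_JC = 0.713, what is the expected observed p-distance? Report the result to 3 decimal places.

0.460

p = (3/4)(1 − e^(−4d/3)) = 0.75 × (1 − e^(-0.950667)) = 0.75 × (1 − 0.386483) = 0.460138.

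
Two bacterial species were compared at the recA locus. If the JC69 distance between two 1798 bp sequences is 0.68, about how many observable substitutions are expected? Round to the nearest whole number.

Invert JC69: p = (3/4)(1 − e^(−4d/3)) = 0.75 × (1 − e^(-0.906667)) = 0.75 × (1 − 0.403868) = 0.447099.
Expected differing sites = pL ≈ 0.447099 × 1798 = 803.884002 ≈ 804.

804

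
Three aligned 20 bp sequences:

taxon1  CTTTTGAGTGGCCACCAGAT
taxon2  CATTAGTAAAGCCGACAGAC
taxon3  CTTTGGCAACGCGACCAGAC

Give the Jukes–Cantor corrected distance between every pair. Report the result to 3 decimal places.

d(taxon1,taxon2) = 0.687, d(taxon1,taxon3) = 0.471, d(taxon2,taxon3) = 0.471

taxon1–taxon2: 9/20 sites differ → p = 0.45, d = −0.75 ln(1 − 0.6) = 0.687218 ≈ 0.687.
taxon1–taxon3: 7/20 sites differ → p = 0.35, d = −0.75 ln(1 − 0.466667) = 0.471457 ≈ 0.471.
taxon2–taxon3: 7/20 sites differ → p = 0.35, d = −0.75 ln(1 − 0.466667) = 0.471457 ≈ 0.471.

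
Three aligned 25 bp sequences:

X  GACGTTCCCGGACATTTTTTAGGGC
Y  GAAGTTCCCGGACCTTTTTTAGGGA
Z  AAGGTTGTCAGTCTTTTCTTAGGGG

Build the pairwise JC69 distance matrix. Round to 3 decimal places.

X–Y: 3/25 sites differ → p = 0.12, d = −0.75 ln(1 − 0.16) = 0.130765 ≈ 0.131.
X–Z: 9/25 sites differ → p = 0.36, d = −0.75 ln(1 − 0.48) = 0.490445 ≈ 0.490.
Y–Z: 9/25 sites differ → p = 0.36, d = −0.75 ln(1 − 0.48) = 0.490445 ≈ 0.490.

d(X,Y) = 0.131, d(X,Z) = 0.490, d(Y,Z) = 0.490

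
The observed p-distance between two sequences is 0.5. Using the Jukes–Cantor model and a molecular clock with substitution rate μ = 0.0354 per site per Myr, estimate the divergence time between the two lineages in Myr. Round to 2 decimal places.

11.64

d = −(3/4) ln(1 − 4p/3) = −0.75 ln(1 − 0.666667) = −0.75 ln(0.333333)
  = −0.75 × (-1.098613) = 0.823960 substitutions/site.
Under a molecular clock d = 2μt, so t = d/(2μ) = 0.823960 / (2 × 0.0354) = 11.64 Myr.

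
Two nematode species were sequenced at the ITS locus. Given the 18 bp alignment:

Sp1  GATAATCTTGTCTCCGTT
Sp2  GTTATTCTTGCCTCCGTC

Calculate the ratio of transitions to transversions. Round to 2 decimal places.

1.00

Transitions are A↔G and C↔T; transversions are all other mismatches.
Transitions: 2. Transversions: 2.
R = 2/2 = 1.00.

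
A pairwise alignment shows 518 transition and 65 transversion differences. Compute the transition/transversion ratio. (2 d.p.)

R = 518/65 = 7.969230… ≈ 7.97 (to 2 d.p.).

7.97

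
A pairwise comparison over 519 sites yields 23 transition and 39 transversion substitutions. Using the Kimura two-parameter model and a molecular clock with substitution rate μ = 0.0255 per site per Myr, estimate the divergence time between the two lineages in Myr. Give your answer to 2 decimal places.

2.55

P = 23/519 ≈ 0.044316 and Q = 39/519 ≈ 0.075145.
Under the Kimura two-parameter model, d = −½ ln(1 − 2P − Q) − ¼ ln(1 − 2Q).
1 − 2P − Q = 0.836223, giving −½ ln(0.836223) = 0.089430.
1 − 2Q = 0.84971, giving −¼ ln(0.84971) = 0.040715.
d = 0.089430 + 0.040715 = 0.130145.
Under a molecular clock d = 2μt, so t = d/(2μ) = 0.130145 / (2 × 0.0255) = 2.55 Myr.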